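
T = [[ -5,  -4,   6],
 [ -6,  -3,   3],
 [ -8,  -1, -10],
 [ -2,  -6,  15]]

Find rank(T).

Row reduce to echelon form.
R2 ← R2 − (6/5)·R1: [0, 9/5, -21/5]
R3 ← R3 − (8/5)·R1: [0, 27/5, -98/5]
R4 ← R4 − (2/5)·R1: [0, -22/5, 63/5]
R3 ← R3 − (3)·R2: [0, 0, -7]
R4 ← R4 + (22/9)·R2: [0, 0, 7/3]
R4 ← R4 + (1/3)·R3: [0, 0, 0]
Echelon form has 3 nonzero rows, so rank(T) = 3.

3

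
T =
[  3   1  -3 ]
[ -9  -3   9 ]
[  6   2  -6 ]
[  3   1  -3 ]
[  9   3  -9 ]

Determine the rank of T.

1

Row reduce to echelon form.
R2 ← R2 + (3)·R1: [0, 0, 0]
R3 ← R3 − (2)·R1: [0, 0, 0]
R4 ← R4 − R1: [0, 0, 0]
R5 ← R5 − (3)·R1: [0, 0, 0]
Echelon form has 1 nonzero row, so rank(T) = 1.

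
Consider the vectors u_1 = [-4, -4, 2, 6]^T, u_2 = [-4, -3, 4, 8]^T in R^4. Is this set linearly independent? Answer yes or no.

yes

Form the matrix with these vectors as rows and row reduce.
R2 ← R2 − R1: [0, 1, 2, 2]
2 nonzero rows, so the 2 vectors span a space of dimension 2.
Since 2 = 2, the vectors are linearly independent.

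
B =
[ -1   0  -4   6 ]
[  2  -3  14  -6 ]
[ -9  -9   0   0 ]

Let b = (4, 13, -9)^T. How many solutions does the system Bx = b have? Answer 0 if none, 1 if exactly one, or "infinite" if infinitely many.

infinite

Row reduce the augmented matrix [B | b].
R2 ← R2 + (2)·R1: [0, -3, 6, 6, 21]
R3 ← R3 − (9)·R1: [0, -9, 36, -54, -45]
R3 ← R3 − (3)·R2: [0, 0, 18, -72, -108]
The echelon form has 3 nonzero rows, and every pivot lies in the first 4 columns, so rank(B) = rank([B|b]) = 3.
The system is consistent.
rank = 3 < 4 unknowns, so there are infinitely many solutions.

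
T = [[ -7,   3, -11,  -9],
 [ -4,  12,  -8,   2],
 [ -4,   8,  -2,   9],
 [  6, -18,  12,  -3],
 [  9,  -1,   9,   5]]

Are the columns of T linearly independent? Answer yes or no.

Row reduce T to echelon form.
R2 ← R2 − (4/7)·R1: [0, 72/7, -12/7, 50/7]
R3 ← R3 − (4/7)·R1: [0, 44/7, 30/7, 99/7]
R4 ← R4 + (6/7)·R1: [0, -108/7, 18/7, -75/7]
R5 ← R5 + (9/7)·R1: [0, 20/7, -36/7, -46/7]
R3 ← R3 − (11/18)·R2: [0, 0, 16/3, 88/9]
R4 ← R4 + (3/2)·R2: [0, 0, 0, 0]
R5 ← R5 − (5/18)·R2: [0, 0, -14/3, -77/9]
R5 ← R5 + (7/8)·R3: [0, 0, 0, 0]
3 pivots among 4 columns.
Only 3 < 4 pivot columns, so the columns are linearly dependent.

no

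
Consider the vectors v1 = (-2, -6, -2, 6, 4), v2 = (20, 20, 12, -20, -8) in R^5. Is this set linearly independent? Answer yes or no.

Form the matrix with these vectors as rows and row reduce.
R2 ← R2 + (10)·R1: [0, -40, -8, 40, 32]
2 nonzero rows, so the 2 vectors span a space of dimension 2.
Since 2 = 2, the vectors are linearly independent.

yes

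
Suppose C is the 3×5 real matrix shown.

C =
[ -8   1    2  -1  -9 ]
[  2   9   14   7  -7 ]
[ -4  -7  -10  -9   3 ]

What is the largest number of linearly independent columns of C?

Row reduce to echelon form.
R2 ← R2 + (1/4)·R1: [0, 37/4, 29/2, 27/4, -37/4]
R3 ← R3 − (1/2)·R1: [0, -15/2, -11, -17/2, 15/2]
R3 ← R3 + (30/37)·R2: [0, 0, 28/37, -112/37, 0]
Echelon form has 3 nonzero rows, so rank(C) = 3.
The rank gives the maximum number of linearly independent columns: 3.

3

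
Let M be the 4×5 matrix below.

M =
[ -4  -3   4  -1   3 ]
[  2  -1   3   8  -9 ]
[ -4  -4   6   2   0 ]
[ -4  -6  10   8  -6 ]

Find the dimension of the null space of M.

Row reduce to echelon form.
R2 ← R2 + (1/2)·R1: [0, -5/2, 5, 15/2, -15/2]
R3 ← R3 − R1: [0, -1, 2, 3, -3]
R4 ← R4 − R1: [0, -3, 6, 9, -9]
R3 ← R3 − (2/5)·R2: [0, 0, 0, 0, 0]
R4 ← R4 − (6/5)·R2: [0, 0, 0, 0, 0]
2 nonzero rows, so rank(M) = 2.
M has 5 columns; by rank–nullity, nullity = 5 − 2 = 3.

3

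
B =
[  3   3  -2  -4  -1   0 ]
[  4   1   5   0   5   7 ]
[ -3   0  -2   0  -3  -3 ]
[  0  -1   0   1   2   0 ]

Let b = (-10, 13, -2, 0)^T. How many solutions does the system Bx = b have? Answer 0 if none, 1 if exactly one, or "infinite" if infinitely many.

infinite

Row reduce the augmented matrix [B | b].
R2 ← R2 − (4/3)·R1: [0, -3, 23/3, 16/3, 19/3, 7, 79/3]
R3 ← R3 + R1: [0, 3, -4, -4, -4, -3, -12]
R3 ← R3 + R2: [0, 0, 11/3, 4/3, 7/3, 4, 43/3]
R4 ← R4 − (1/3)·R2: [0, 0, -23/9, -7/9, -1/9, -7/3, -79/9]
R4 ← R4 + (23/33)·R3: [0, 0, 0, 5/33, 50/33, 5/11, 40/33]
The echelon form has 4 nonzero rows, and every pivot lies in the first 6 columns, so rank(B) = rank([B|b]) = 4.
The system is consistent.
rank = 4 < 6 unknowns, so there are infinitely many solutions.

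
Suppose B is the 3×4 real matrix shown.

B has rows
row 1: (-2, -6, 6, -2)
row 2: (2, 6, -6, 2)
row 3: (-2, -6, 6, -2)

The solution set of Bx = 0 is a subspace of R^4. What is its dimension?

3

Row reduce to echelon form.
R2 ← R2 + R1: [0, 0, 0, 0]
R3 ← R3 − R1: [0, 0, 0, 0]
1 nonzero row, so rank(B) = 1.
B has 4 columns; by rank–nullity, nullity = 4 − 1 = 3.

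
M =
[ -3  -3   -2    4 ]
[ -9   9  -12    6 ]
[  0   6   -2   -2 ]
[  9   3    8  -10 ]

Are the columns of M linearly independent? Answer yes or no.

no

Row reduce M to echelon form.
R2 ← R2 − (3)·R1: [0, 18, -6, -6]
R4 ← R4 + (3)·R1: [0, -6, 2, 2]
R3 ← R3 − (1/3)·R2: [0, 0, 0, 0]
R4 ← R4 + (1/3)·R2: [0, 0, 0, 0]
2 pivots among 4 columns.
Only 2 < 4 pivot columns, so the columns are linearly dependent.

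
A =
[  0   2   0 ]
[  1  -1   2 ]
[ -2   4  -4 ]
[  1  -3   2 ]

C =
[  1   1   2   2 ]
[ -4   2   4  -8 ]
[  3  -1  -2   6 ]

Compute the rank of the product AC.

First compute AC:
[[ -8,   4,   8, -16],
 [ 11,  -3,  -6,  22],
 [-30,  10,  20, -60],
 [ 19,  -7, -14,  38]]
Now row reduce the product.
R2 ← R2 + (11/8)·R1: [0, 5/2, 5, 0]
R3 ← R3 − (15/4)·R1: [0, -5, -10, 0]
R4 ← R4 + (19/8)·R1: [0, 5/2, 5, 0]
R3 ← R3 + (2)·R2: [0, 0, 0, 0]
R4 ← R4 − R2: [0, 0, 0, 0]
2 nonzero rows, so rank(AC) = 2.

2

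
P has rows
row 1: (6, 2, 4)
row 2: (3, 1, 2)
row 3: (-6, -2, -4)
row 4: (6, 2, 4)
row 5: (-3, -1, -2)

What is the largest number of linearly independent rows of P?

1

Row reduce to echelon form.
R2 ← R2 − (1/2)·R1: [0, 0, 0]
R3 ← R3 + R1: [0, 0, 0]
R4 ← R4 − R1: [0, 0, 0]
R5 ← R5 + (1/2)·R1: [0, 0, 0]
Echelon form has 1 nonzero row, so rank(P) = 1.
The rank gives the maximum number of linearly independent rows: 1.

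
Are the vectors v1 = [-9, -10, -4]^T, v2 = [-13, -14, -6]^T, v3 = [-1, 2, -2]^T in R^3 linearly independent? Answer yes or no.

Form the matrix with these vectors as rows and row reduce.
R2 ← R2 − (13/9)·R1: [0, 4/9, -2/9]
R3 ← R3 − (1/9)·R1: [0, 28/9, -14/9]
R3 ← R3 − (7)·R2: [0, 0, 0]
2 nonzero rows, so the 3 vectors span a space of dimension 2.
Since 2 < 3, the vectors are linearly dependent.

no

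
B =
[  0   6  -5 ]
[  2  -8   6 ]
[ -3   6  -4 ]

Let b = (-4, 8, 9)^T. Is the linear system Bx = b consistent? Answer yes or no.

no

Row reduce the augmented matrix [B | b].
Swap R1 ↔ R2
R3 ← R3 + (3/2)·R1: [0, -6, 5, 21]
R3 ← R3 + R2: [0, 0, 0, 17]
The echelon form has 3 nonzero rows; the last pivot sits in the augmented column, so rank(B) = 2 but rank([B|b]) = 3.
Since the ranks differ, the system is inconsistent.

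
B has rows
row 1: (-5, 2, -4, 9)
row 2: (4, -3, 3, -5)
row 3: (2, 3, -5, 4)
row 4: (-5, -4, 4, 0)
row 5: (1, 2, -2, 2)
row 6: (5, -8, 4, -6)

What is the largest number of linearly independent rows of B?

4

Row reduce to echelon form.
R2 ← R2 + (4/5)·R1: [0, -7/5, -1/5, 11/5]
R3 ← R3 + (2/5)·R1: [0, 19/5, -33/5, 38/5]
R4 ← R4 − R1: [0, -6, 8, -9]
R5 ← R5 + (1/5)·R1: [0, 12/5, -14/5, 19/5]
R6 ← R6 + R1: [0, -6, 0, 3]
R3 ← R3 + (19/7)·R2: [0, 0, -50/7, 95/7]
R4 ← R4 − (30/7)·R2: [0, 0, 62/7, -129/7]
R5 ← R5 + (12/7)·R2: [0, 0, -22/7, 53/7]
R6 ← R6 − (30/7)·R2: [0, 0, 6/7, -45/7]
R4 ← R4 + (31/25)·R3: [0, 0, 0, -8/5]
R5 ← R5 − (11/25)·R3: [0, 0, 0, 8/5]
R6 ← R6 + (3/25)·R3: [0, 0, 0, -24/5]
R5 ← R5 + R4: [0, 0, 0, 0]
R6 ← R6 − (3)·R4: [0, 0, 0, 0]
Echelon form has 4 nonzero rows, so rank(B) = 4.
The rank gives the maximum number of linearly independent rows: 4.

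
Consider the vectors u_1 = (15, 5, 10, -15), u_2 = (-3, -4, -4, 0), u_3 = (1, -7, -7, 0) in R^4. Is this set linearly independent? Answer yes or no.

Form the matrix with these vectors as rows and row reduce.
R2 ← R2 + (1/5)·R1: [0, -3, -2, -3]
R3 ← R3 − (1/15)·R1: [0, -22/3, -23/3, 1]
R3 ← R3 − (22/9)·R2: [0, 0, -25/9, 25/3]
3 nonzero rows, so the 3 vectors span a space of dimension 3.
Since 3 = 3, the vectors are linearly independent.

yes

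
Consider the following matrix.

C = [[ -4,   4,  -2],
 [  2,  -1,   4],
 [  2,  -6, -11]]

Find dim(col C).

Row reduce to echelon form.
R2 ← R2 + (1/2)·R1: [0, 1, 3]
R3 ← R3 + (1/2)·R1: [0, -4, -12]
R3 ← R3 + (4)·R2: [0, 0, 0]
Echelon form has 2 nonzero rows, so rank(C) = 2.
The column space has dimension equal to the rank: 2.

2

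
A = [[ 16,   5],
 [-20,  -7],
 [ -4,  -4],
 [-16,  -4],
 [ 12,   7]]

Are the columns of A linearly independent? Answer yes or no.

Row reduce A to echelon form.
R2 ← R2 + (5/4)·R1: [0, -3/4]
R3 ← R3 + (1/4)·R1: [0, -11/4]
R4 ← R4 + R1: [0, 1]
R5 ← R5 − (3/4)·R1: [0, 13/4]
R3 ← R3 − (11/3)·R2: [0, 0]
R4 ← R4 + (4/3)·R2: [0, 0]
R5 ← R5 + (13/3)·R2: [0, 0]
2 pivots among 2 columns.
Every column is a pivot column, so the columns are linearly independent.

yes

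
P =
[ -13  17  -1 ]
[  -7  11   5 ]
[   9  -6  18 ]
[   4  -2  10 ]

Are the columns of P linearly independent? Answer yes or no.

no

Row reduce P to echelon form.
R2 ← R2 − (7/13)·R1: [0, 24/13, 72/13]
R3 ← R3 + (9/13)·R1: [0, 75/13, 225/13]
R4 ← R4 + (4/13)·R1: [0, 42/13, 126/13]
R3 ← R3 − (25/8)·R2: [0, 0, 0]
R4 ← R4 − (7/4)·R2: [0, 0, 0]
2 pivots among 3 columns.
Only 2 < 3 pivot columns, so the columns are linearly dependent.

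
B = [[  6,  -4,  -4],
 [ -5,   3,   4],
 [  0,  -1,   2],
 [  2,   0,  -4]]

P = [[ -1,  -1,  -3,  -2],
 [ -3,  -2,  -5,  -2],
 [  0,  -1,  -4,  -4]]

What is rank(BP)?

2

First compute BP:
[[  6,   6,  18,  12],
 [ -4,  -5, -16, -12],
 [  3,   0,  -3,  -6],
 [ -2,   2,  10,  12]]
Now row reduce the product.
R2 ← R2 + (2/3)·R1: [0, -1, -4, -4]
R3 ← R3 − (1/2)·R1: [0, -3, -12, -12]
R4 ← R4 + (1/3)·R1: [0, 4, 16, 16]
R3 ← R3 − (3)·R2: [0, 0, 0, 0]
R4 ← R4 + (4)·R2: [0, 0, 0, 0]
2 nonzero rows, so rank(BP) = 2.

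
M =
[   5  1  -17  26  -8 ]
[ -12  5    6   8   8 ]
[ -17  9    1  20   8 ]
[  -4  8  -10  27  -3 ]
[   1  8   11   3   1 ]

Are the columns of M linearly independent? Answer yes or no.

no

Row reduce M to echelon form.
R2 ← R2 + (12/5)·R1: [0, 37/5, -174/5, 352/5, -56/5]
R3 ← R3 + (17/5)·R1: [0, 62/5, -284/5, 542/5, -96/5]
R4 ← R4 + (4/5)·R1: [0, 44/5, -118/5, 239/5, -47/5]
R5 ← R5 − (1/5)·R1: [0, 39/5, 72/5, -11/5, 13/5]
R3 ← R3 − (62/37)·R2: [0, 0, 56/37, -354/37, -16/37]
R4 ← R4 − (44/37)·R2: [0, 0, 658/37, -1329/37, 145/37]
R5 ← R5 − (39/37)·R2: [0, 0, 1890/37, -2827/37, 533/37]
R4 ← R4 − (47/4)·R3: [0, 0, 0, 153/2, 9]
R5 ← R5 − (135/4)·R3: [0, 0, 0, 493/2, 29]
R5 ← R5 − (29/9)·R4: [0, 0, 0, 0, 0]
4 pivots among 5 columns.
Only 4 < 5 pivot columns, so the columns are linearly dependent.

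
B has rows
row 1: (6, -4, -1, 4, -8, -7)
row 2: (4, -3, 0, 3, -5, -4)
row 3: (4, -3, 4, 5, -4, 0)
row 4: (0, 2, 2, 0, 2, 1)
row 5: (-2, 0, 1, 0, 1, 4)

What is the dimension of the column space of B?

4

Row reduce to echelon form.
R2 ← R2 − (2/3)·R1: [0, -1/3, 2/3, 1/3, 1/3, 2/3]
R3 ← R3 − (2/3)·R1: [0, -1/3, 14/3, 7/3, 4/3, 14/3]
R5 ← R5 + (1/3)·R1: [0, -4/3, 2/3, 4/3, -5/3, 5/3]
R3 ← R3 − R2: [0, 0, 4, 2, 1, 4]
R4 ← R4 + (6)·R2: [0, 0, 6, 2, 4, 5]
R5 ← R5 − (4)·R2: [0, 0, -2, 0, -3, -1]
R4 ← R4 − (3/2)·R3: [0, 0, 0, -1, 5/2, -1]
R5 ← R5 + (1/2)·R3: [0, 0, 0, 1, -5/2, 1]
R5 ← R5 + R4: [0, 0, 0, 0, 0, 0]
Echelon form has 4 nonzero rows, so rank(B) = 4.
The column space has dimension equal to the rank: 4.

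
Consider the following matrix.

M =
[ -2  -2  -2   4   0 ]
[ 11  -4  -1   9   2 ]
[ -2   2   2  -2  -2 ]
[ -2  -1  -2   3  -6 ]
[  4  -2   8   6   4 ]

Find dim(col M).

Row reduce to echelon form.
R2 ← R2 + (11/2)·R1: [0, -15, -12, 31, 2]
R3 ← R3 − R1: [0, 4, 4, -6, -2]
R4 ← R4 − R1: [0, 1, 0, -1, -6]
R5 ← R5 + (2)·R1: [0, -6, 4, 14, 4]
R3 ← R3 + (4/15)·R2: [0, 0, 4/5, 34/15, -22/15]
R4 ← R4 + (1/15)·R2: [0, 0, -4/5, 16/15, -88/15]
R5 ← R5 − (2/5)·R2: [0, 0, 44/5, 8/5, 16/5]
R4 ← R4 + R3: [0, 0, 0, 10/3, -22/3]
R5 ← R5 − (11)·R3: [0, 0, 0, -70/3, 58/3]
R5 ← R5 + (7)·R4: [0, 0, 0, 0, -32]
Echelon form has 5 nonzero rows, so rank(M) = 5.
The column space has dimension equal to the rank: 5.

5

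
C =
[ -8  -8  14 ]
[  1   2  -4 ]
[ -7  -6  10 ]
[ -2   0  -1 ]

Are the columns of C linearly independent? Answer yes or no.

no

Row reduce C to echelon form.
R2 ← R2 + (1/8)·R1: [0, 1, -9/4]
R3 ← R3 − (7/8)·R1: [0, 1, -9/4]
R4 ← R4 − (1/4)·R1: [0, 2, -9/2]
R3 ← R3 − R2: [0, 0, 0]
R4 ← R4 − (2)·R2: [0, 0, 0]
2 pivots among 3 columns.
Only 2 < 3 pivot columns, so the columns are linearly dependent.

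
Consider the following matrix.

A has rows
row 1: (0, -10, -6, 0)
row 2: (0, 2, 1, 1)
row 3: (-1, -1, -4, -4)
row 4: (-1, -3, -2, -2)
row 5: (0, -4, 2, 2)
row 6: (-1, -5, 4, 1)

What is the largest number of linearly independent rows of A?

4

Row reduce to echelon form.
Swap R1 ↔ R3
R4 ← R4 − R1: [0, -2, 2, 2]
R6 ← R6 − R1: [0, -4, 8, 5]
R3 ← R3 + (5)·R2: [0, 0, -1, 5]
R4 ← R4 + R2: [0, 0, 3, 3]
R5 ← R5 + (2)·R2: [0, 0, 4, 4]
R6 ← R6 + (2)·R2: [0, 0, 10, 7]
R4 ← R4 + (3)·R3: [0, 0, 0, 18]
R5 ← R5 + (4)·R3: [0, 0, 0, 24]
R6 ← R6 + (10)·R3: [0, 0, 0, 57]
R5 ← R5 − (4/3)·R4: [0, 0, 0, 0]
R6 ← R6 − (19/6)·R4: [0, 0, 0, 0]
Echelon form has 4 nonzero rows, so rank(A) = 4.
The rank gives the maximum number of linearly independent rows: 4.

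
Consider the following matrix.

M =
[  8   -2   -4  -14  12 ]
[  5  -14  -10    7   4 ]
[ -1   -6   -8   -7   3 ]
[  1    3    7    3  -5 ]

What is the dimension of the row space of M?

4

Row reduce to echelon form.
R2 ← R2 − (5/8)·R1: [0, -51/4, -15/2, 63/4, -7/2]
R3 ← R3 + (1/8)·R1: [0, -25/4, -17/2, -35/4, 9/2]
R4 ← R4 − (1/8)·R1: [0, 13/4, 15/2, 19/4, -13/2]
R3 ← R3 − (25/51)·R2: [0, 0, -82/17, -280/17, 317/51]
R4 ← R4 + (13/51)·R2: [0, 0, 95/17, 149/17, -377/51]
R4 ← R4 + (95/82)·R3: [0, 0, 0, -423/41, -47/246]
Echelon form has 4 nonzero rows, so rank(M) = 4.
The row space has dimension equal to the rank: 4.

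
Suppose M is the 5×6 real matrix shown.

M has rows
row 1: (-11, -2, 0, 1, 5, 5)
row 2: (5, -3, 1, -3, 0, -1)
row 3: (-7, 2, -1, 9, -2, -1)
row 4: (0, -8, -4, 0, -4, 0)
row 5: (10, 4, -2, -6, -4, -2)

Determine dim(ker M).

2

Row reduce to echelon form.
R2 ← R2 + (5/11)·R1: [0, -43/11, 1, -28/11, 25/11, 14/11]
R3 ← R3 − (7/11)·R1: [0, 36/11, -1, 92/11, -57/11, -46/11]
R5 ← R5 + (10/11)·R1: [0, 24/11, -2, -56/11, 6/11, 28/11]
R3 ← R3 + (36/43)·R2: [0, 0, -7/43, 268/43, -141/43, -134/43]
R4 ← R4 − (88/43)·R2: [0, 0, -260/43, 224/43, -372/43, -112/43]
R5 ← R5 + (24/43)·R2: [0, 0, -62/43, -280/43, 78/43, 140/43]
R4 ← R4 − (260/7)·R3: [0, 0, 0, -1584/7, 792/7, 792/7]
R5 ← R5 − (62/7)·R3: [0, 0, 0, -432/7, 216/7, 216/7]
R5 ← R5 − (3/11)·R4: [0, 0, 0, 0, 0, 0]
4 nonzero rows, so rank(M) = 4.
M has 6 columns; by rank–nullity, nullity = 6 − 4 = 2.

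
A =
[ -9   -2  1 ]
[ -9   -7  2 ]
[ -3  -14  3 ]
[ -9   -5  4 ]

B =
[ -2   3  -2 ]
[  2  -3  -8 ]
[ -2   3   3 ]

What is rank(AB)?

2

First compute AB:
[[ 12, -18,  37],
 [  0,   0,  80],
 [-28,  42, 127],
 [  0,   0,  70]]
Now row reduce the product.
R3 ← R3 + (7/3)·R1: [0, 0, 640/3]
R3 ← R3 − (8/3)·R2: [0, 0, 0]
R4 ← R4 − (7/8)·R2: [0, 0, 0]
2 nonzero rows, so rank(AB) = 2.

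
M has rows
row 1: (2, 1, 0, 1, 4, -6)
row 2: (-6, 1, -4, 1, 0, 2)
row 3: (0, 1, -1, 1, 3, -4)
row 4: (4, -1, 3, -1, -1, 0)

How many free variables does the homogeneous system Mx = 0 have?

Row reduce to echelon form.
R2 ← R2 + (3)·R1: [0, 4, -4, 4, 12, -16]
R4 ← R4 − (2)·R1: [0, -3, 3, -3, -9, 12]
R3 ← R3 − (1/4)·R2: [0, 0, 0, 0, 0, 0]
R4 ← R4 + (3/4)·R2: [0, 0, 0, 0, 0, 0]
2 nonzero rows, so rank(M) = 2.
M has 6 columns; by rank–nullity, nullity = 6 − 2 = 4.

4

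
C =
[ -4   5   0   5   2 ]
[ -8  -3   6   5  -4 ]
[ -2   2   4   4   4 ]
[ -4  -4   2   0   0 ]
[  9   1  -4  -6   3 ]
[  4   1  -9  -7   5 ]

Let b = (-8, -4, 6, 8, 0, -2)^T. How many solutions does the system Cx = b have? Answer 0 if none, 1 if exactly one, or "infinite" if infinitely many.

Row reduce the augmented matrix [C | b].
R2 ← R2 − (2)·R1: [0, -13, 6, -5, -8, 12]
R3 ← R3 − (1/2)·R1: [0, -1/2, 4, 3/2, 3, 10]
R4 ← R4 − R1: [0, -9, 2, -5, -2, 16]
R5 ← R5 + (9/4)·R1: [0, 49/4, -4, 21/4, 15/2, -18]
R6 ← R6 + R1: [0, 6, -9, -2, 7, -10]
R3 ← R3 − (1/26)·R2: [0, 0, 49/13, 22/13, 43/13, 124/13]
R4 ← R4 − (9/13)·R2: [0, 0, -28/13, -20/13, 46/13, 100/13]
R5 ← R5 + (49/52)·R2: [0, 0, 43/26, 7/13, -1/26, -87/13]
R6 ← R6 + (6/13)·R2: [0, 0, -81/13, -56/13, 43/13, -58/13]
R4 ← R4 + (4/7)·R3: [0, 0, 0, -4/7, 38/7, 92/7]
R5 ← R5 − (43/98)·R3: [0, 0, 0, -10/49, -73/49, -533/49]
R6 ← R6 + (81/49)·R3: [0, 0, 0, -74/49, 430/49, 554/49]
R5 ← R5 − (5/14)·R4: [0, 0, 0, 0, -24/7, -109/7]
R6 ← R6 − (37/14)·R4: [0, 0, 0, 0, -39/7, -164/7]
R6 ← R6 − (13/8)·R5: [0, 0, 0, 0, 0, 15/8]
The echelon form has 6 nonzero rows; the last pivot sits in the augmented column, so rank(C) = 5 but rank([C|b]) = 6.
Since the ranks differ, the system is inconsistent.
It has no solutions.

0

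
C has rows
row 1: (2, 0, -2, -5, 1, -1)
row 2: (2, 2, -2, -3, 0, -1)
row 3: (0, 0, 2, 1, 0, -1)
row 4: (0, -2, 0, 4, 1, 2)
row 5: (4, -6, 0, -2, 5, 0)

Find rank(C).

Row reduce to echelon form.
R2 ← R2 − R1: [0, 2, 0, 2, -1, 0]
R5 ← R5 − (2)·R1: [0, -6, 4, 8, 3, 2]
R4 ← R4 + R2: [0, 0, 0, 6, 0, 2]
R5 ← R5 + (3)·R2: [0, 0, 4, 14, 0, 2]
R5 ← R5 − (2)·R3: [0, 0, 0, 12, 0, 4]
R5 ← R5 − (2)·R4: [0, 0, 0, 0, 0, 0]
Echelon form has 4 nonzero rows, so rank(C) = 4.

4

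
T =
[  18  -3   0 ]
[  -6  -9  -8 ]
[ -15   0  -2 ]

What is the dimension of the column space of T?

2

Row reduce to echelon form.
R2 ← R2 + (1/3)·R1: [0, -10, -8]
R3 ← R3 + (5/6)·R1: [0, -5/2, -2]
R3 ← R3 − (1/4)·R2: [0, 0, 0]
Echelon form has 2 nonzero rows, so rank(T) = 2.
The column space has dimension equal to the rank: 2.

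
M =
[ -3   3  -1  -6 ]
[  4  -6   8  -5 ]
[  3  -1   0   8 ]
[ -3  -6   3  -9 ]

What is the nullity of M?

Row reduce to echelon form.
R2 ← R2 + (4/3)·R1: [0, -2, 20/3, -13]
R3 ← R3 + R1: [0, 2, -1, 2]
R4 ← R4 − R1: [0, -9, 4, -3]
R3 ← R3 + R2: [0, 0, 17/3, -11]
R4 ← R4 − (9/2)·R2: [0, 0, -26, 111/2]
R4 ← R4 + (78/17)·R3: [0, 0, 0, 171/34]
4 nonzero rows, so rank(M) = 4.
M has 4 columns; by rank–nullity, nullity = 4 − 4 = 0.

0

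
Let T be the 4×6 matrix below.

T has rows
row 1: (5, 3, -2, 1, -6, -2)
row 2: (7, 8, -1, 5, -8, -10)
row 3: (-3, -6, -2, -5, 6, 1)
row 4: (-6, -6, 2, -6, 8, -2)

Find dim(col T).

4

Row reduce to echelon form.
R2 ← R2 − (7/5)·R1: [0, 19/5, 9/5, 18/5, 2/5, -36/5]
R3 ← R3 + (3/5)·R1: [0, -21/5, -16/5, -22/5, 12/5, -1/5]
R4 ← R4 + (6/5)·R1: [0, -12/5, -2/5, -24/5, 4/5, -22/5]
R3 ← R3 + (21/19)·R2: [0, 0, -23/19, -8/19, 54/19, -155/19]
R4 ← R4 + (12/19)·R2: [0, 0, 14/19, -48/19, 20/19, -170/19]
R4 ← R4 + (14/23)·R3: [0, 0, 0, -64/23, 64/23, -320/23]
Echelon form has 4 nonzero rows, so rank(T) = 4.
The column space has dimension equal to the rank: 4.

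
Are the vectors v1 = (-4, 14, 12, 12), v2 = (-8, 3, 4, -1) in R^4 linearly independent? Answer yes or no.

yes

Form the matrix with these vectors as rows and row reduce.
R2 ← R2 − (2)·R1: [0, -25, -20, -25]
2 nonzero rows, so the 2 vectors span a space of dimension 2.
Since 2 = 2, the vectors are linearly independent.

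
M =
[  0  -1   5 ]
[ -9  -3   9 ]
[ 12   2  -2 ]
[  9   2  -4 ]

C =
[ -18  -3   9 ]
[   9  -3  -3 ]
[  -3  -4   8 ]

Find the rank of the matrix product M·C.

2

First compute MC:
[[-24, -17,  43],
 [108,   0,   0],
 [-192, -34,  86],
 [-132, -17,  43]]
Now row reduce the product.
R2 ← R2 + (9/2)·R1: [0, -153/2, 387/2]
R3 ← R3 − (8)·R1: [0, 102, -258]
R4 ← R4 − (11/2)·R1: [0, 153/2, -387/2]
R3 ← R3 + (4/3)·R2: [0, 0, 0]
R4 ← R4 + R2: [0, 0, 0]
2 nonzero rows, so rank(MC) = 2.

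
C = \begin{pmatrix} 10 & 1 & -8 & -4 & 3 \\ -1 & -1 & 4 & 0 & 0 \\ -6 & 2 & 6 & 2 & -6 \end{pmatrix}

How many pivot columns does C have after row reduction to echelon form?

Row reduce to echelon form.
R2 ← R2 + (1/10)·R1: [0, -9/10, 16/5, -2/5, 3/10]
R3 ← R3 + (3/5)·R1: [0, 13/5, 6/5, -2/5, -21/5]
R3 ← R3 + (26/9)·R2: [0, 0, 94/9, -14/9, -10/3]
Echelon form has 3 nonzero rows, so rank(C) = 3.
Each nonzero row contributes one pivot column: 3 pivot columns.

3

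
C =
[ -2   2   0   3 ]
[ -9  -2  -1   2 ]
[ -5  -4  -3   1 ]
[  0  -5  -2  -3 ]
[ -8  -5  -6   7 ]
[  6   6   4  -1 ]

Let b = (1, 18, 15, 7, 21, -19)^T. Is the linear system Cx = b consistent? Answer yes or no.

Row reduce the augmented matrix [C | b].
R2 ← R2 − (9/2)·R1: [0, -11, -1, -23/2, 27/2]
R3 ← R3 − (5/2)·R1: [0, -9, -3, -13/2, 25/2]
R5 ← R5 − (4)·R1: [0, -13, -6, -5, 17]
R6 ← R6 + (3)·R1: [0, 12, 4, 8, -16]
R3 ← R3 − (9/11)·R2: [0, 0, -24/11, 32/11, 16/11]
R4 ← R4 − (5/11)·R2: [0, 0, -17/11, 49/22, 19/22]
R5 ← R5 − (13/11)·R2: [0, 0, -53/11, 189/22, 23/22]
R6 ← R6 + (12/11)·R2: [0, 0, 32/11, -50/11, -14/11]
R4 ← R4 − (17/24)·R3: [0, 0, 0, 1/6, -1/6]
R5 ← R5 − (53/24)·R3: [0, 0, 0, 13/6, -13/6]
R6 ← R6 + (4/3)·R3: [0, 0, 0, -2/3, 2/3]
R5 ← R5 − (13)·R4: [0, 0, 0, 0, 0]
R6 ← R6 + (4)·R4: [0, 0, 0, 0, 0]
The echelon form has 4 nonzero rows, and every pivot lies in the first 4 columns, so rank(C) = rank([C|b]) = 4.
The system is consistent.

yes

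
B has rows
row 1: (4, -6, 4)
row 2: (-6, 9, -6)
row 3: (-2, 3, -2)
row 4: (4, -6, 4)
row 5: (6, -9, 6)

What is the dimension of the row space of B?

1

Row reduce to echelon form.
R2 ← R2 + (3/2)·R1: [0, 0, 0]
R3 ← R3 + (1/2)·R1: [0, 0, 0]
R4 ← R4 − R1: [0, 0, 0]
R5 ← R5 − (3/2)·R1: [0, 0, 0]
Echelon form has 1 nonzero row, so rank(B) = 1.
The row space has dimension equal to the rank: 1.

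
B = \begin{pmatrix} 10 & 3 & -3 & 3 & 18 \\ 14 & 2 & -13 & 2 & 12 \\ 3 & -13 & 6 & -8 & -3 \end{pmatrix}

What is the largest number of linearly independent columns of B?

Row reduce to echelon form.
R2 ← R2 − (7/5)·R1: [0, -11/5, -44/5, -11/5, -66/5]
R3 ← R3 − (3/10)·R1: [0, -139/10, 69/10, -89/10, -42/5]
R3 ← R3 − (139/22)·R2: [0, 0, 125/2, 5, 75]
Echelon form has 3 nonzero rows, so rank(B) = 3.
The rank gives the maximum number of linearly independent columns: 3.

3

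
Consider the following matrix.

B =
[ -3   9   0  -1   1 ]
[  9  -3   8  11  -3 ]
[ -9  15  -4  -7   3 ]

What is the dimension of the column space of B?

Row reduce to echelon form.
R2 ← R2 + (3)·R1: [0, 24, 8, 8, 0]
R3 ← R3 − (3)·R1: [0, -12, -4, -4, 0]
R3 ← R3 + (1/2)·R2: [0, 0, 0, 0, 0]
Echelon form has 2 nonzero rows, so rank(B) = 2.
The column space has dimension equal to the rank: 2.

2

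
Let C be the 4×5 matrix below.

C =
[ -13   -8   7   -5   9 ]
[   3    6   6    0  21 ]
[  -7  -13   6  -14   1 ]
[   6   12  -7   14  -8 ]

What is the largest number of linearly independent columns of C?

4

Row reduce to echelon form.
R2 ← R2 + (3/13)·R1: [0, 54/13, 99/13, -15/13, 300/13]
R3 ← R3 − (7/13)·R1: [0, -113/13, 29/13, -147/13, -50/13]
R4 ← R4 + (6/13)·R1: [0, 108/13, -49/13, 152/13, -50/13]
R3 ← R3 + (113/54)·R2: [0, 0, 109/6, -247/18, 400/9]
R4 ← R4 − (2)·R2: [0, 0, -19, 14, -50]
R4 ← R4 + (114/109)·R3: [0, 0, 0, -115/327, -1150/327]
Echelon form has 4 nonzero rows, so rank(C) = 4.
The rank gives the maximum number of linearly independent columns: 4.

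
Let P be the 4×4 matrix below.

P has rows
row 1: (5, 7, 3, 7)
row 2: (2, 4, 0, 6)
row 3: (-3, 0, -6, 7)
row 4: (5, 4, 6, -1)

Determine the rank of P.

2

Row reduce to echelon form.
R2 ← R2 − (2/5)·R1: [0, 6/5, -6/5, 16/5]
R3 ← R3 + (3/5)·R1: [0, 21/5, -21/5, 56/5]
R4 ← R4 − R1: [0, -3, 3, -8]
R3 ← R3 − (7/2)·R2: [0, 0, 0, 0]
R4 ← R4 + (5/2)·R2: [0, 0, 0, 0]
Echelon form has 2 nonzero rows, so rank(P) = 2.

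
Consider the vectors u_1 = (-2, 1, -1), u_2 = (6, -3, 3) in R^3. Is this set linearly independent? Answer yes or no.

Form the matrix with these vectors as rows and row reduce.
R2 ← R2 + (3)·R1: [0, 0, 0]
1 nonzero row, so the 2 vectors span a space of dimension 1.
Since 1 < 2, the vectors are linearly dependent.

no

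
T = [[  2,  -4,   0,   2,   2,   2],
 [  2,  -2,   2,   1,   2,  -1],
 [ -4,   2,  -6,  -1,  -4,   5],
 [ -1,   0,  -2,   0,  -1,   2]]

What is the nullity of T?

Row reduce to echelon form.
R2 ← R2 − R1: [0, 2, 2, -1, 0, -3]
R3 ← R3 + (2)·R1: [0, -6, -6, 3, 0, 9]
R4 ← R4 + (1/2)·R1: [0, -2, -2, 1, 0, 3]
R3 ← R3 + (3)·R2: [0, 0, 0, 0, 0, 0]
R4 ← R4 + R2: [0, 0, 0, 0, 0, 0]
2 nonzero rows, so rank(T) = 2.
T has 6 columns; by rank–nullity, nullity = 6 − 2 = 4.

4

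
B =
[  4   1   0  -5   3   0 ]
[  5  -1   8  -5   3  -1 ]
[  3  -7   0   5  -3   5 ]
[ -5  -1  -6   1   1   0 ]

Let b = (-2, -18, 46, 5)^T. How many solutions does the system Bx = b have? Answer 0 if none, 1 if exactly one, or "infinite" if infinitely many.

infinite

Row reduce the augmented matrix [B | b].
R2 ← R2 − (5/4)·R1: [0, -9/4, 8, 5/4, -3/4, -1, -31/2]
R3 ← R3 − (3/4)·R1: [0, -31/4, 0, 35/4, -21/4, 5, 95/2]
R4 ← R4 + (5/4)·R1: [0, 1/4, -6, -21/4, 19/4, 0, 5/2]
R3 ← R3 − (31/9)·R2: [0, 0, -248/9, 40/9, -8/3, 76/9, 908/9]
R4 ← R4 + (1/9)·R2: [0, 0, -46/9, -46/9, 14/3, -1/9, 7/9]
R4 ← R4 − (23/124)·R3: [0, 0, 0, -184/31, 160/31, -52/31, -556/31]
The echelon form has 4 nonzero rows, and every pivot lies in the first 6 columns, so rank(B) = rank([B|b]) = 4.
The system is consistent.
rank = 4 < 6 unknowns, so there are infinitely many solutions.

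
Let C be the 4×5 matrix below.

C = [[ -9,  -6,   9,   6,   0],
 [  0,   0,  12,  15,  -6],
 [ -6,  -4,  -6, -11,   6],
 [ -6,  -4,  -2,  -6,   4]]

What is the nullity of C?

3

Row reduce to echelon form.
R3 ← R3 − (2/3)·R1: [0, 0, -12, -15, 6]
R4 ← R4 − (2/3)·R1: [0, 0, -8, -10, 4]
R3 ← R3 + R2: [0, 0, 0, 0, 0]
R4 ← R4 + (2/3)·R2: [0, 0, 0, 0, 0]
2 nonzero rows, so rank(C) = 2.
C has 5 columns; by rank–nullity, nullity = 5 − 2 = 3.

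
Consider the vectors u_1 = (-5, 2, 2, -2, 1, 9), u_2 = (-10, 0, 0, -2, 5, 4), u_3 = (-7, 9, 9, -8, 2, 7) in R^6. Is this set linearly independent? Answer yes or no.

yes

Form the matrix with these vectors as rows and row reduce.
R2 ← R2 − (2)·R1: [0, -4, -4, 2, 3, -14]
R3 ← R3 − (7/5)·R1: [0, 31/5, 31/5, -26/5, 3/5, -28/5]
R3 ← R3 + (31/20)·R2: [0, 0, 0, -21/10, 21/4, -273/10]
3 nonzero rows, so the 3 vectors span a space of dimension 3.
Since 3 = 3, the vectors are linearly independent.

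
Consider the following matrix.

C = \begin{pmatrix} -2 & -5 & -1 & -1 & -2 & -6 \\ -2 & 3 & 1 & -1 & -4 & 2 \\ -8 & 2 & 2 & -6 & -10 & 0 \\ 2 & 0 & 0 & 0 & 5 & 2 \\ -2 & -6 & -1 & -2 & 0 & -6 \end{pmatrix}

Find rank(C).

Row reduce to echelon form.
R2 ← R2 − R1: [0, 8, 2, 0, -2, 8]
R3 ← R3 − (4)·R1: [0, 22, 6, -2, -2, 24]
R4 ← R4 + R1: [0, -5, -1, -1, 3, -4]
R5 ← R5 − R1: [0, -1, 0, -1, 2, 0]
R3 ← R3 − (11/4)·R2: [0, 0, 1/2, -2, 7/2, 2]
R4 ← R4 + (5/8)·R2: [0, 0, 1/4, -1, 7/4, 1]
R5 ← R5 + (1/8)·R2: [0, 0, 1/4, -1, 7/4, 1]
R4 ← R4 − (1/2)·R3: [0, 0, 0, 0, 0, 0]
R5 ← R5 − (1/2)·R3: [0, 0, 0, 0, 0, 0]
Echelon form has 3 nonzero rows, so rank(C) = 3.

3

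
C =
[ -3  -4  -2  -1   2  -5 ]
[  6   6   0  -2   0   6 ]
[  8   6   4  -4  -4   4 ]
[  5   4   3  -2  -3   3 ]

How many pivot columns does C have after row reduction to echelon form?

Row reduce to echelon form.
R2 ← R2 + (2)·R1: [0, -2, -4, -4, 4, -4]
R3 ← R3 + (8/3)·R1: [0, -14/3, -4/3, -20/3, 4/3, -28/3]
R4 ← R4 + (5/3)·R1: [0, -8/3, -1/3, -11/3, 1/3, -16/3]
R3 ← R3 − (7/3)·R2: [0, 0, 8, 8/3, -8, 0]
R4 ← R4 − (4/3)·R2: [0, 0, 5, 5/3, -5, 0]
R4 ← R4 − (5/8)·R3: [0, 0, 0, 0, 0, 0]
Echelon form has 3 nonzero rows, so rank(C) = 3.
Each nonzero row contributes one pivot column: 3 pivot columns.

3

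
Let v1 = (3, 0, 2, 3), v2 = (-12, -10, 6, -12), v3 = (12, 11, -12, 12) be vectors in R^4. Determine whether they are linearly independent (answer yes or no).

Form the matrix with these vectors as rows and row reduce.
R2 ← R2 + (4)·R1: [0, -10, 14, 0]
R3 ← R3 − (4)·R1: [0, 11, -20, 0]
R3 ← R3 + (11/10)·R2: [0, 0, -23/5, 0]
3 nonzero rows, so the 3 vectors span a space of dimension 3.
Since 3 = 3, the vectors are linearly independent.

yes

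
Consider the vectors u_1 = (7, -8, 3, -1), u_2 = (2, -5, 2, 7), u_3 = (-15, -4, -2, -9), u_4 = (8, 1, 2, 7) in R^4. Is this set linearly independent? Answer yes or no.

Form the matrix with these vectors as rows and row reduce.
R2 ← R2 − (2/7)·R1: [0, -19/7, 8/7, 51/7]
R3 ← R3 + (15/7)·R1: [0, -148/7, 31/7, -78/7]
R4 ← R4 − (8/7)·R1: [0, 71/7, -10/7, 57/7]
R3 ← R3 − (148/19)·R2: [0, 0, -85/19, -1290/19]
R4 ← R4 + (71/19)·R2: [0, 0, 54/19, 672/19]
R4 ← R4 + (54/85)·R3: [0, 0, 0, -132/17]
4 nonzero rows, so the 4 vectors span a space of dimension 4.
Since 4 = 4, the vectors are linearly independent.

yes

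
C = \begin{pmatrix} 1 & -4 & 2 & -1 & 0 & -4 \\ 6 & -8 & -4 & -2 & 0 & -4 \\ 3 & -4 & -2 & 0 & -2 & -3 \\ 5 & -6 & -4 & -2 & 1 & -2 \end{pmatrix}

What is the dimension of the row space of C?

3

Row reduce to echelon form.
R2 ← R2 − (6)·R1: [0, 16, -16, 4, 0, 20]
R3 ← R3 − (3)·R1: [0, 8, -8, 3, -2, 9]
R4 ← R4 − (5)·R1: [0, 14, -14, 3, 1, 18]
R3 ← R3 − (1/2)·R2: [0, 0, 0, 1, -2, -1]
R4 ← R4 − (7/8)·R2: [0, 0, 0, -1/2, 1, 1/2]
R4 ← R4 + (1/2)·R3: [0, 0, 0, 0, 0, 0]
Echelon form has 3 nonzero rows, so rank(C) = 3.
The row space has dimension equal to the rank: 3.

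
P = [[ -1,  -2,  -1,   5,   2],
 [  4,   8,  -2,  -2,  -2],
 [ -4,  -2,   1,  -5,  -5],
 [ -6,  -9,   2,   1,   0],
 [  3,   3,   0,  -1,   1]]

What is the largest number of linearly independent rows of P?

3

Row reduce to echelon form.
R2 ← R2 + (4)·R1: [0, 0, -6, 18, 6]
R3 ← R3 − (4)·R1: [0, 6, 5, -25, -13]
R4 ← R4 − (6)·R1: [0, 3, 8, -29, -12]
R5 ← R5 + (3)·R1: [0, -3, -3, 14, 7]
Swap R2 ↔ R3
R4 ← R4 − (1/2)·R2: [0, 0, 11/2, -33/2, -11/2]
R5 ← R5 + (1/2)·R2: [0, 0, -1/2, 3/2, 1/2]
R4 ← R4 + (11/12)·R3: [0, 0, 0, 0, 0]
R5 ← R5 − (1/12)·R3: [0, 0, 0, 0, 0]
Echelon form has 3 nonzero rows, so rank(P) = 3.
The rank gives the maximum number of linearly independent rows: 3.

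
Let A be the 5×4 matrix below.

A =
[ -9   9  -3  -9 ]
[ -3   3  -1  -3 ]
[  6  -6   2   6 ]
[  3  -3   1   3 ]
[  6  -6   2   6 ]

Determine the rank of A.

1

Row reduce to echelon form.
R2 ← R2 − (1/3)·R1: [0, 0, 0, 0]
R3 ← R3 + (2/3)·R1: [0, 0, 0, 0]
R4 ← R4 + (1/3)·R1: [0, 0, 0, 0]
R5 ← R5 + (2/3)·R1: [0, 0, 0, 0]
Echelon form has 1 nonzero row, so rank(A) = 1.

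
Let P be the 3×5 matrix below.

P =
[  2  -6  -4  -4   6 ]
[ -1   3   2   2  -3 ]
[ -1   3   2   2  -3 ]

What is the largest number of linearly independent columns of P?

1

Row reduce to echelon form.
R2 ← R2 + (1/2)·R1: [0, 0, 0, 0, 0]
R3 ← R3 + (1/2)·R1: [0, 0, 0, 0, 0]
Echelon form has 1 nonzero row, so rank(P) = 1.
The rank gives the maximum number of linearly independent columns: 1.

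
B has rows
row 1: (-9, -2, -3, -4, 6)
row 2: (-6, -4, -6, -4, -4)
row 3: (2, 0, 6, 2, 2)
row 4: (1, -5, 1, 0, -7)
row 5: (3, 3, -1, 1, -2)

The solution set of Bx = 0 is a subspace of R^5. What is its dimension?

1

Row reduce to echelon form.
R2 ← R2 − (2/3)·R1: [0, -8/3, -4, -4/3, -8]
R3 ← R3 + (2/9)·R1: [0, -4/9, 16/3, 10/9, 10/3]
R4 ← R4 + (1/9)·R1: [0, -47/9, 2/3, -4/9, -19/3]
R5 ← R5 + (1/3)·R1: [0, 7/3, -2, -1/3, 0]
R3 ← R3 − (1/6)·R2: [0, 0, 6, 4/3, 14/3]
R4 ← R4 − (47/24)·R2: [0, 0, 17/2, 13/6, 28/3]
R5 ← R5 + (7/8)·R2: [0, 0, -11/2, -3/2, -7]
R4 ← R4 − (17/12)·R3: [0, 0, 0, 5/18, 49/18]
R5 ← R5 + (11/12)·R3: [0, 0, 0, -5/18, -49/18]
R5 ← R5 + R4: [0, 0, 0, 0, 0]
4 nonzero rows, so rank(B) = 4.
B has 5 columns; by rank–nullity, nullity = 5 − 4 = 1.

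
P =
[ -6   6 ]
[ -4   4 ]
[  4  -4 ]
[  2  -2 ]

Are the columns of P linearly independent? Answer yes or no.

no

Row reduce P to echelon form.
R2 ← R2 − (2/3)·R1: [0, 0]
R3 ← R3 + (2/3)·R1: [0, 0]
R4 ← R4 + (1/3)·R1: [0, 0]
1 pivot among 2 columns.
Only 1 < 2 pivot columns, so the columns are linearly dependent.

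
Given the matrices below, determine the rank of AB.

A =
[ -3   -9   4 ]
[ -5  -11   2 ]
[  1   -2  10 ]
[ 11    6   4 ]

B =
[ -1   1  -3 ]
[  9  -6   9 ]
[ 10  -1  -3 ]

3

First compute AB:
[[-38,  47, -84],
 [-74,  59, -90],
 [ 81,   3, -51],
 [ 83, -29,   9]]
Now row reduce the product.
R2 ← R2 − (37/19)·R1: [0, -618/19, 1398/19]
R3 ← R3 + (81/38)·R1: [0, 3921/38, -4371/19]
R4 ← R4 + (83/38)·R1: [0, 2799/38, -3315/19]
R3 ← R3 + (1307/412)·R2: [0, 0, 693/206]
R4 ← R4 + (933/412)·R2: [0, 0, -1617/206]
R4 ← R4 + (7/3)·R3: [0, 0, 0]
3 nonzero rows, so rank(AB) = 3.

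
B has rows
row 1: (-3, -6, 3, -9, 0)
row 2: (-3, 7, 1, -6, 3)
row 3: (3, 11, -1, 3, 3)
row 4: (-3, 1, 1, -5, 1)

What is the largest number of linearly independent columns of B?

Row reduce to echelon form.
R2 ← R2 − R1: [0, 13, -2, 3, 3]
R3 ← R3 + R1: [0, 5, 2, -6, 3]
R4 ← R4 − R1: [0, 7, -2, 4, 1]
R3 ← R3 − (5/13)·R2: [0, 0, 36/13, -93/13, 24/13]
R4 ← R4 − (7/13)·R2: [0, 0, -12/13, 31/13, -8/13]
R4 ← R4 + (1/3)·R3: [0, 0, 0, 0, 0]
Echelon form has 3 nonzero rows, so rank(B) = 3.
The rank gives the maximum number of linearly independent columns: 3.

3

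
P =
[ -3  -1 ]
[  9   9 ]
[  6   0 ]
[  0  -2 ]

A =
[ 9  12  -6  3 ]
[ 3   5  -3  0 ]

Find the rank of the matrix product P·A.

2

First compute PA:
[[-30, -41,  21,  -9],
 [108, 153, -81,  27],
 [ 54,  72, -36,  18],
 [ -6, -10,   6,   0]]
Now row reduce the product.
R2 ← R2 + (18/5)·R1: [0, 27/5, -27/5, -27/5]
R3 ← R3 + (9/5)·R1: [0, -9/5, 9/5, 9/5]
R4 ← R4 − (1/5)·R1: [0, -9/5, 9/5, 9/5]
R3 ← R3 + (1/3)·R2: [0, 0, 0, 0]
R4 ← R4 + (1/3)·R2: [0, 0, 0, 0]
2 nonzero rows, so rank(PA) = 2.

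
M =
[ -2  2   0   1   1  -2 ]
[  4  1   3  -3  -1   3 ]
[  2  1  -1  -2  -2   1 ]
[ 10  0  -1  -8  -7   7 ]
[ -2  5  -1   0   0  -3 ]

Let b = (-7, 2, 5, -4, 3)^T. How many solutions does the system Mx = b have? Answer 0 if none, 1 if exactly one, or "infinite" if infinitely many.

Row reduce the augmented matrix [M | b].
R2 ← R2 + (2)·R1: [0, 5, 3, -1, 1, -1, -12]
R3 ← R3 + R1: [0, 3, -1, -1, -1, -1, -2]
R4 ← R4 + (5)·R1: [0, 10, -1, -3, -2, -3, -39]
R5 ← R5 − R1: [0, 3, -1, -1, -1, -1, 10]
R3 ← R3 − (3/5)·R2: [0, 0, -14/5, -2/5, -8/5, -2/5, 26/5]
R4 ← R4 − (2)·R2: [0, 0, -7, -1, -4, -1, -15]
R5 ← R5 − (3/5)·R2: [0, 0, -14/5, -2/5, -8/5, -2/5, 86/5]
R4 ← R4 − (5/2)·R3: [0, 0, 0, 0, 0, 0, -28]
R5 ← R5 − R3: [0, 0, 0, 0, 0, 0, 12]
R5 ← R5 + (3/7)·R4: [0, 0, 0, 0, 0, 0, 0]
The echelon form has 4 nonzero rows; the last pivot sits in the augmented column, so rank(M) = 3 but rank([M|b]) = 4.
Since the ranks differ, the system is inconsistent.
It has no solutions.

0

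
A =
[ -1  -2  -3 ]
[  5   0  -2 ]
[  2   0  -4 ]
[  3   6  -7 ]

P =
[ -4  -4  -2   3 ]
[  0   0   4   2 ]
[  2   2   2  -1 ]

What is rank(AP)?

First compute AP:
[[ -2,  -2, -12,  -4],
 [-24, -24, -14,  17],
 [-16, -16, -12,  10],
 [-26, -26,   4,  28]]
Now row reduce the product.
R2 ← R2 − (12)·R1: [0, 0, 130, 65]
R3 ← R3 − (8)·R1: [0, 0, 84, 42]
R4 ← R4 − (13)·R1: [0, 0, 160, 80]
R3 ← R3 − (42/65)·R2: [0, 0, 0, 0]
R4 ← R4 − (16/13)·R2: [0, 0, 0, 0]
2 nonzero rows, so rank(AP) = 2.

2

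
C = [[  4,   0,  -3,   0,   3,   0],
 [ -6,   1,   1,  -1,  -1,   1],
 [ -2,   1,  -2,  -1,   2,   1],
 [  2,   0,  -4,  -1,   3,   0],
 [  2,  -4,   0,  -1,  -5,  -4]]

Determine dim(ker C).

3

Row reduce to echelon form.
R2 ← R2 + (3/2)·R1: [0, 1, -7/2, -1, 7/2, 1]
R3 ← R3 + (1/2)·R1: [0, 1, -7/2, -1, 7/2, 1]
R4 ← R4 − (1/2)·R1: [0, 0, -5/2, -1, 3/2, 0]
R5 ← R5 − (1/2)·R1: [0, -4, 3/2, -1, -13/2, -4]
R3 ← R3 − R2: [0, 0, 0, 0, 0, 0]
R5 ← R5 + (4)·R2: [0, 0, -25/2, -5, 15/2, 0]
Swap R3 ↔ R4
R5 ← R5 − (5)·R3: [0, 0, 0, 0, 0, 0]
3 nonzero rows, so rank(C) = 3.
C has 6 columns; by rank–nullity, nullity = 6 − 3 = 3.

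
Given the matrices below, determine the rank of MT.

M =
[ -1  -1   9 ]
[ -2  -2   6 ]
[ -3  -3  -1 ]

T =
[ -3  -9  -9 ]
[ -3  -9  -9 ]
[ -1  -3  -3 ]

1

First compute MT:
[[ -3,  -9,  -9],
 [  6,  18,  18],
 [ 19,  57,  57]]
Now row reduce the product.
R2 ← R2 + (2)·R1: [0, 0, 0]
R3 ← R3 + (19/3)·R1: [0, 0, 0]
1 nonzero row, so rank(MT) = 1.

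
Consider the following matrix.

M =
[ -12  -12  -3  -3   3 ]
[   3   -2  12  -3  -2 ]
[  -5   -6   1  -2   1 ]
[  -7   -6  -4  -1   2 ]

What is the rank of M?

Row reduce to echelon form.
R2 ← R2 + (1/4)·R1: [0, -5, 45/4, -15/4, -5/4]
R3 ← R3 − (5/12)·R1: [0, -1, 9/4, -3/4, -1/4]
R4 ← R4 − (7/12)·R1: [0, 1, -9/4, 3/4, 1/4]
R3 ← R3 − (1/5)·R2: [0, 0, 0, 0, 0]
R4 ← R4 + (1/5)·R2: [0, 0, 0, 0, 0]
Echelon form has 2 nonzero rows, so rank(M) = 2.

2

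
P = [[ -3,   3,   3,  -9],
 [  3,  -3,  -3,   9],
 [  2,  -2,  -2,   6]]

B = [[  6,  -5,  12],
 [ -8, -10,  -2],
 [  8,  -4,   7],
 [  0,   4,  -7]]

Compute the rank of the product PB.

First compute PB:
[[-18, -63,  42],
 [ 18,  63, -42],
 [ 12,  42, -28]]
Now row reduce the product.
R2 ← R2 + R1: [0, 0, 0]
R3 ← R3 + (2/3)·R1: [0, 0, 0]
1 nonzero row, so rank(PB) = 1.

1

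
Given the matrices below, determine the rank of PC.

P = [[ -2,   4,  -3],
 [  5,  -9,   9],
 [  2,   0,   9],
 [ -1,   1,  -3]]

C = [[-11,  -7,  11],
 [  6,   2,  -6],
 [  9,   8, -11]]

2

First compute PC:
[[ 19,  -2, -13],
 [-28,  19,  10],
 [ 59,  58, -77],
 [-10, -15,  16]]
Now row reduce the product.
R2 ← R2 + (28/19)·R1: [0, 305/19, -174/19]
R3 ← R3 − (59/19)·R1: [0, 1220/19, -696/19]
R4 ← R4 + (10/19)·R1: [0, -305/19, 174/19]
R3 ← R3 − (4)·R2: [0, 0, 0]
R4 ← R4 + R2: [0, 0, 0]
2 nonzero rows, so rank(PC) = 2.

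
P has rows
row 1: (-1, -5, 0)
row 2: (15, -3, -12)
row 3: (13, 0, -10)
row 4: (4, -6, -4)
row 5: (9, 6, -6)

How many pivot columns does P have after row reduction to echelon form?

Row reduce to echelon form.
R2 ← R2 + (15)·R1: [0, -78, -12]
R3 ← R3 + (13)·R1: [0, -65, -10]
R4 ← R4 + (4)·R1: [0, -26, -4]
R5 ← R5 + (9)·R1: [0, -39, -6]
R3 ← R3 − (5/6)·R2: [0, 0, 0]
R4 ← R4 − (1/3)·R2: [0, 0, 0]
R5 ← R5 − (1/2)·R2: [0, 0, 0]
Echelon form has 2 nonzero rows, so rank(P) = 2.
Each nonzero row contributes one pivot column: 2 pivot columns.

2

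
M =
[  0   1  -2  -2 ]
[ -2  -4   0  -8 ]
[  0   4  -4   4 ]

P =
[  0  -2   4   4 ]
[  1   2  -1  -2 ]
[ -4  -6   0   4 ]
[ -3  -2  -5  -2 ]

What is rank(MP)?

First compute MP:
[[ 15,  18,   9,  -6],
 [ 20,  12,  36,  16],
 [  8,  24, -24, -32]]
Now row reduce the product.
R2 ← R2 − (4/3)·R1: [0, -12, 24, 24]
R3 ← R3 − (8/15)·R1: [0, 72/5, -144/5, -144/5]
R3 ← R3 + (6/5)·R2: [0, 0, 0, 0]
2 nonzero rows, so rank(MP) = 2.

2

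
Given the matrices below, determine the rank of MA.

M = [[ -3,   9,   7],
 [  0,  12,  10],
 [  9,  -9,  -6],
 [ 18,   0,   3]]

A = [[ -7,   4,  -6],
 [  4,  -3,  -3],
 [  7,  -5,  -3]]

2

First compute MA:
[[106, -74, -30],
 [118, -86, -66],
 [-141,  93,  -9],
 [-105,  57, -117]]
Now row reduce the product.
R2 ← R2 − (59/53)·R1: [0, -192/53, -1728/53]
R3 ← R3 + (141/106)·R1: [0, -288/53, -2592/53]
R4 ← R4 + (105/106)·R1: [0, -864/53, -7776/53]
R3 ← R3 − (3/2)·R2: [0, 0, 0]
R4 ← R4 − (9/2)·R2: [0, 0, 0]
2 nonzero rows, so rank(MA) = 2.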